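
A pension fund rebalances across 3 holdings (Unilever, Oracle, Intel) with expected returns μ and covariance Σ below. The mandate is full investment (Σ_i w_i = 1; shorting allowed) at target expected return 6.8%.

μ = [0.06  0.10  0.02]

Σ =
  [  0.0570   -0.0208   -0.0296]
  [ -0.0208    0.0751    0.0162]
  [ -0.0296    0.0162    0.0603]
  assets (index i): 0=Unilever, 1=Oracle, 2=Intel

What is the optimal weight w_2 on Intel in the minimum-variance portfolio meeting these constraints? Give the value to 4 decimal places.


0.1757

u=Σ⁻¹μ = [2.1676  1.7312  0.9306]
v=Σ⁻¹𝟙 = [40.4539  17.6837  31.6908]
a=μᵀu=0.321787  b=𝟙ᵀu=4.829423  c=𝟙ᵀv=89.828463  D=ac−b²=5.582286
λ₁=(c·0.068−b)/D = (89.828463·0.068−4.829423)/5.582286 = 0.229102
λ₂=(a−b·0.068)/D = (0.321787−4.829423·0.068)/5.582286 = -0.001185
w* = 0.229102·u + -0.001185·v:
  w_0 = 0.229102·2.1676 + -0.001185·40.4539 = 0.4487  (Unilever)
  w_1 = 0.229102·1.7312 + -0.001185·17.6837 = 0.3757  (Oracle)
  w_2 = 0.229102·0.9306 + -0.001185·31.6908 = 0.1757  (Intel)
Σw_i=1.0000  μᵀw=0.0680
σ²=wᵀΣw=λ₁·μ_p+λ₂ = 0.229102·0.068 + -0.001185 = 0.014394 ≈ 0.0144


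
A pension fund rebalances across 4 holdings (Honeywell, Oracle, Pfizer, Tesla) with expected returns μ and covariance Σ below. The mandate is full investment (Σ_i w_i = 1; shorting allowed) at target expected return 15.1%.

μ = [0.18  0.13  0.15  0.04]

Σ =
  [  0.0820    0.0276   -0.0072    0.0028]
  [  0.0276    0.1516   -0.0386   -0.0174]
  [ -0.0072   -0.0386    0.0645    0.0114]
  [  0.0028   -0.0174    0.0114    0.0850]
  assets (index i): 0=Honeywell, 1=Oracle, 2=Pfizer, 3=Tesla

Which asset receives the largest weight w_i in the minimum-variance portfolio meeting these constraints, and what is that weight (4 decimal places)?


Pfizer (0.4786)

g=Σ⁻¹μ = [2.0200  1.3636  3.3252  0.2372]
h=Σ⁻¹𝟙 = [9.8285  11.5560  21.5882  10.9112]
a=μᵀg=1.049147  b=𝟙ᵀg=6.946095  c=𝟙ᵀh=53.883921  D=ac−b²=8.283923
λ₁=(c·0.151−b)/D = (53.883921·0.151−6.946095)/8.283923 = 0.143697
λ₂=(a−b·0.151)/D = (1.049147−6.946095·0.151)/8.283923 = 0.000035
w* = 0.143697·g + 0.000035·h:
  w_0 = 0.143697·2.0200 + 0.000035·9.8285 = 0.2906  (Honeywell)
  w_1 = 0.143697·1.3636 + 0.000035·11.5560 = 0.1964  (Oracle)
  w_2 = 0.143697·3.3252 + 0.000035·21.5882 = 0.4786  (Pfizer)
  w_3 = 0.143697·0.2372 + 0.000035·10.9112 = 0.0345  (Tesla)
Σw_i=1.0000  μᵀw=0.1510
σ²=wᵀΣw=λ₁·μ_p+λ₂ = 0.143697·0.151 + 0.000035 = 0.021733 ≈ 0.0217


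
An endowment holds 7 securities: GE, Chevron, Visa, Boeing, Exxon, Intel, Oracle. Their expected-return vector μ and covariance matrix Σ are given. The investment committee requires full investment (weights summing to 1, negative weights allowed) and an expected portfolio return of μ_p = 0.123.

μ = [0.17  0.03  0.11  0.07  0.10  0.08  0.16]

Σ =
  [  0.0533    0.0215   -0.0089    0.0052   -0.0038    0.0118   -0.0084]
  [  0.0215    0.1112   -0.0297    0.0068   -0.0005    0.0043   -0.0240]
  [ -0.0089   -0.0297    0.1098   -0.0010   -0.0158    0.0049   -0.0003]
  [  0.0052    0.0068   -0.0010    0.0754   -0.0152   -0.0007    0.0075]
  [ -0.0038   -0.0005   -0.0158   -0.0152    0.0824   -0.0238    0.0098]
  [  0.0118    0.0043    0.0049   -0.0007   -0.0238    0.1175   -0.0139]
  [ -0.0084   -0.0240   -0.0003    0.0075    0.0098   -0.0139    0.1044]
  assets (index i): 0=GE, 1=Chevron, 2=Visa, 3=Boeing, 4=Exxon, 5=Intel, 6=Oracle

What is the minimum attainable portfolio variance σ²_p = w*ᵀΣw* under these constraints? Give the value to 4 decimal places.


x=Σ⁻¹μ = [3.4622  0.3348  1.6195  0.8935  1.8861  0.8495  1.7646]
y=Σ⁻¹𝟙 = [16.2372  11.5648  16.1639  14.3586  20.5711  11.4729  12.1550]
a=μᵀx=1.378213  b=𝟙ᵀx=10.810148  c=𝟙ᵀy=102.523540  D=ac−b²=24.439973
λ₁=(c·0.123−b)/D = (102.523540·0.123−10.810148)/24.439973 = 0.073660
λ₂=(a−b·0.123)/D = (1.378213−10.810148·0.123)/24.439973 = 0.001987
w* = 0.073660·x + 0.001987·y:
  w_0 = 0.073660·3.4622 + 0.001987·16.2372 = 0.2873  (GE)
  w_1 = 0.073660·0.3348 + 0.001987·11.5648 = 0.0476  (Chevron)
  w_2 = 0.073660·1.6195 + 0.001987·16.1639 = 0.1514  (Visa)
  w_3 = 0.073660·0.8935 + 0.001987·14.3586 = 0.0943  (Boeing)
  w_4 = 0.073660·1.8861 + 0.001987·20.5711 = 0.1798  (Exxon)
  w_5 = 0.073660·0.8495 + 0.001987·11.4729 = 0.0854  (Intel)
  w_6 = 0.073660·1.7646 + 0.001987·12.1550 = 0.1541  (Oracle)
Σw_i=1.0000  μᵀw=0.1230
σ²=wᵀΣw=λ₁·μ_p+λ₂ = 0.073660·0.123 + 0.001987 = 0.011047 ≈ 0.0110

0.0110


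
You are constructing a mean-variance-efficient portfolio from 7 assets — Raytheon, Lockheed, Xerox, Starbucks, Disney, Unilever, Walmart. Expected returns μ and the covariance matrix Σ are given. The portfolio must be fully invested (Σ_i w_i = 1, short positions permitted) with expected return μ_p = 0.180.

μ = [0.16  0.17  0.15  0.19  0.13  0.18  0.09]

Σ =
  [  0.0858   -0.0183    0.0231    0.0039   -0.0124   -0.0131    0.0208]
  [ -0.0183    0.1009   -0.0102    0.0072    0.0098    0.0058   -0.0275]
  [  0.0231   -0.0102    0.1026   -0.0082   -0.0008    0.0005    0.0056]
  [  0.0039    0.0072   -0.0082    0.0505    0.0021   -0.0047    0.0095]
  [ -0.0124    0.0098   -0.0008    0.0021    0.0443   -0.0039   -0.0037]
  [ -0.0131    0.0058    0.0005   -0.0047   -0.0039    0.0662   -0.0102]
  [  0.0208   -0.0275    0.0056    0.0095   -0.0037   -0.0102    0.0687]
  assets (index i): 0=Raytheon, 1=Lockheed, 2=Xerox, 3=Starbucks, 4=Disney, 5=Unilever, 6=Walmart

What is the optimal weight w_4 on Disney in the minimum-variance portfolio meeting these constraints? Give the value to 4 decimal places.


0.1192

g=Σ⁻¹μ = [2.4791  1.8634  1.2933  3.4386  3.5260  3.7143  1.4658]
h=Σ⁻¹𝟙 = [14.5527  13.0995  8.1971  15.8525  26.5335  22.1219  17.2468]
a=μᵀg=2.819620  b=𝟙ᵀg=17.780397  c=𝟙ᵀh=117.603999  D=ac−b²=15.456117
λ₁=(c·0.180−b)/D = (117.603999·0.180−17.780397)/15.456117 = 0.219222
λ₂=(a−b·0.180)/D = (2.819620−17.780397·0.180)/15.456117 = -0.024641
w* = 0.219222·g + -0.024641·h:
  w_0 = 0.219222·2.4791 + -0.024641·14.5527 = 0.1849  (Raytheon)
  w_1 = 0.219222·1.8634 + -0.024641·13.0995 = 0.0857  (Lockheed)
  w_2 = 0.219222·1.2933 + -0.024641·8.1971 = 0.0815  (Xerox)
  w_3 = 0.219222·3.4386 + -0.024641·15.8525 = 0.3632  (Starbucks)
  w_4 = 0.219222·3.5260 + -0.024641·26.5335 = 0.1192  (Disney)
  w_5 = 0.219222·3.7143 + -0.024641·22.1219 = 0.2692  (Unilever)
  w_6 = 0.219222·1.4658 + -0.024641·17.2468 = -0.1036  (Walmart)
Σw_i=1.0000  μᵀw=0.1800
σ²=wᵀΣw=λ₁·μ_p+λ₂ = 0.219222·0.180 + -0.024641 = 0.014819 ≈ 0.0148


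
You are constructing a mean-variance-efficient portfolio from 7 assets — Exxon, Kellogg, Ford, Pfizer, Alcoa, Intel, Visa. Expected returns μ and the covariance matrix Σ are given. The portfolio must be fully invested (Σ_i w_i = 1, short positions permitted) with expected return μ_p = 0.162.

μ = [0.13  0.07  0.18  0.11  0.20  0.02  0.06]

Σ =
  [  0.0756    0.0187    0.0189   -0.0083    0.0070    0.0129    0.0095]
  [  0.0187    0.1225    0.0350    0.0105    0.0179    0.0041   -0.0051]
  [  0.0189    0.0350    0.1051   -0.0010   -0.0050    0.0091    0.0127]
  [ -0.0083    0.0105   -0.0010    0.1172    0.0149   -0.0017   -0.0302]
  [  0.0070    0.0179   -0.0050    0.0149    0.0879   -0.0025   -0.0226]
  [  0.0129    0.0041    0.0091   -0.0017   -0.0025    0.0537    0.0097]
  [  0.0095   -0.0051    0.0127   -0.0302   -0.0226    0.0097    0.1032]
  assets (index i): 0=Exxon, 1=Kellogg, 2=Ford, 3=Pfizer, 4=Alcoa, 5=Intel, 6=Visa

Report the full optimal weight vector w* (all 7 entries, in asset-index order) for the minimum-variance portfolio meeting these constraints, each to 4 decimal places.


p=Σ⁻¹μ = [1.2060  -0.4882  1.6706  1.0503  2.4750  -0.2152  1.1102]
q=Σ⁻¹𝟙 = [7.1636  2.9249  5.1221  10.8199  12.4406  14.3679  13.0849]
a=μᵀp=1.096159  b=𝟙ᵀp=6.808757  c=𝟙ᵀq=65.923945  D=ac−b²=25.903979
λ₁=(c·0.162−b)/D = (65.923945·0.162−6.808757)/25.903979 = 0.149433
λ₂=(a−b·0.162)/D = (1.096159−6.808757·0.162)/25.903979 = -0.000265
w* = 0.149433·p + -0.000265·q:
  w_0 = 0.149433·1.2060 + -0.000265·7.1636 = 0.1783  (Exxon)
  w_1 = 0.149433·-0.4882 + -0.000265·2.9249 = -0.0737  (Kellogg)
  w_2 = 0.149433·1.6706 + -0.000265·5.1221 = 0.2483  (Ford)
  w_3 = 0.149433·1.0503 + -0.000265·10.8199 = 0.1541  (Pfizer)
  w_4 = 0.149433·2.4750 + -0.000265·12.4406 = 0.3666  (Alcoa)
  w_5 = 0.149433·-0.2152 + -0.000265·14.3679 = -0.0360  (Intel)
  w_6 = 0.149433·1.1102 + -0.000265·13.0849 = 0.1624  (Visa)
Σw_i=1.0000  μᵀw=0.1620
σ²=wᵀΣw=λ₁·μ_p+λ₂ = 0.149433·0.162 + -0.000265 = 0.023943 ≈ 0.0239

0.1783  -0.0737  0.2483  0.1541  0.3666  -0.0360  0.1624


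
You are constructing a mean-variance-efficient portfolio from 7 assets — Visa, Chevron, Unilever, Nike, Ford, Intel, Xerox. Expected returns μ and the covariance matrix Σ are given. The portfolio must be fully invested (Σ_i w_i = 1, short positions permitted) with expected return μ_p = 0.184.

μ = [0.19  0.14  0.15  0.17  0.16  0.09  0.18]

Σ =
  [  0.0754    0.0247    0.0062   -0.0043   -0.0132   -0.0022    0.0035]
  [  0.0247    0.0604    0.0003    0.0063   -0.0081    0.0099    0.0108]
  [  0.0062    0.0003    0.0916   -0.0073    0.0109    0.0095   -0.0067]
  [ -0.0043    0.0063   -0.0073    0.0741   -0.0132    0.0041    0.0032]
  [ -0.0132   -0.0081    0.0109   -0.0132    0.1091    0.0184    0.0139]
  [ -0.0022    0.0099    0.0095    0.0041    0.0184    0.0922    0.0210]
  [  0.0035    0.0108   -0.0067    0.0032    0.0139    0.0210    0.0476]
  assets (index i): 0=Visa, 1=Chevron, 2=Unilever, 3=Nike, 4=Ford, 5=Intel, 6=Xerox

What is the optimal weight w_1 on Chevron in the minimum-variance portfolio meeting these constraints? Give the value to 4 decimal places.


0.0028

g=Σ⁻¹μ = [2.4066  0.7528  1.7718  2.7180  1.6255  -0.4049  3.2044]
h=Σ⁻¹𝟙 = [11.6191  8.2949  10.9299  15.4399  9.5690  3.1916  14.5701]
a=μᵀg=2.090892  b=𝟙ᵀg=12.074092  c=𝟙ᵀh=73.614529  D=ac−b²=8.136339
λ₁=(c·0.184−b)/D = (73.614529·0.184−12.074092)/8.136339 = 0.180792
λ₂=(a−b·0.184)/D = (2.090892−12.074092·0.184)/8.136339 = -0.016069
w* = 0.180792·g + -0.016069·h:
  w_0 = 0.180792·2.4066 + -0.016069·11.6191 = 0.2484  (Visa)
  w_1 = 0.180792·0.7528 + -0.016069·8.2949 = 0.0028  (Chevron)
  w_2 = 0.180792·1.7718 + -0.016069·10.9299 = 0.1447  (Unilever)
  w_3 = 0.180792·2.7180 + -0.016069·15.4399 = 0.2433  (Nike)
  w_4 = 0.180792·1.6255 + -0.016069·9.5690 = 0.1401  (Ford)
  w_5 = 0.180792·-0.4049 + -0.016069·3.1916 = -0.1245  (Intel)
  w_6 = 0.180792·3.2044 + -0.016069·14.5701 = 0.3452  (Xerox)
Σw_i=1.0000  μᵀw=0.1840
σ²=wᵀΣw=λ₁·μ_p+λ₂ = 0.180792·0.184 + -0.016069 = 0.017197 ≈ 0.0172


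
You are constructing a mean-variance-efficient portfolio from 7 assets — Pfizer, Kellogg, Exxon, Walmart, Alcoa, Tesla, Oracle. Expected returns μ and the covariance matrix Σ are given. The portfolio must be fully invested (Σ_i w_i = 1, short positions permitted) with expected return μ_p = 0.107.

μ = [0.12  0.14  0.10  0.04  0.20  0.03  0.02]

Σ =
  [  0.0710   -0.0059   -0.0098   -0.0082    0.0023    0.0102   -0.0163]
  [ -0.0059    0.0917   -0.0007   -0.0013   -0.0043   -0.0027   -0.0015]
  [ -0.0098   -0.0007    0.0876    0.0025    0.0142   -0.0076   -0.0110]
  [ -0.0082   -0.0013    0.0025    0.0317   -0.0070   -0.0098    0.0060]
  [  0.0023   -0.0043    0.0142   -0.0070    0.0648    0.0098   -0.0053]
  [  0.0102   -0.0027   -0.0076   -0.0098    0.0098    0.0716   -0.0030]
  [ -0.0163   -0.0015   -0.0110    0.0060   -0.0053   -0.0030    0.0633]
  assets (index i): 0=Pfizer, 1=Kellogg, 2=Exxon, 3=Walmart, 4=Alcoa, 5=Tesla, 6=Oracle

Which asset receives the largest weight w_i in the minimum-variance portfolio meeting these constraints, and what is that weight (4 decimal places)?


Alcoa (0.2229)

x=Σ⁻¹μ = [2.4111  1.9013  1.0000  2.4316  3.2399  0.1932  1.2056]
y=Σ⁻¹𝟙 = [24.5573  14.8303  14.8807  41.7731  16.1134  17.0935  23.2585]
a=μᵀx=1.430669  b=𝟙ᵀx=12.382762  c=𝟙ᵀy=152.506685  D=ac−b²=64.853843
λ₁=(c·0.107−b)/D = (152.506685·0.107−12.382762)/64.853843 = 0.060682
λ₂=(a−b·0.107)/D = (1.430669−12.382762·0.107)/64.853843 = 0.001630
w* = 0.060682·x + 0.001630·y:
  w_0 = 0.060682·2.4111 + 0.001630·24.5573 = 0.1863  (Pfizer)
  w_1 = 0.060682·1.9013 + 0.001630·14.8303 = 0.1395  (Kellogg)
  w_2 = 0.060682·1.0000 + 0.001630·14.8807 = 0.0849  (Exxon)
  w_3 = 0.060682·2.4316 + 0.001630·41.7731 = 0.2156  (Walmart)
  w_4 = 0.060682·3.2399 + 0.001630·16.1134 = 0.2229  (Alcoa)
  w_5 = 0.060682·0.1932 + 0.001630·17.0935 = 0.0396  (Tesla)
  w_6 = 0.060682·1.2056 + 0.001630·23.2585 = 0.1111  (Oracle)
Σw_i=1.0000  μᵀw=0.1070
σ²=wᵀΣw=λ₁·μ_p+λ₂ = 0.060682·0.107 + 0.001630 = 0.008123 ≈ 0.0081


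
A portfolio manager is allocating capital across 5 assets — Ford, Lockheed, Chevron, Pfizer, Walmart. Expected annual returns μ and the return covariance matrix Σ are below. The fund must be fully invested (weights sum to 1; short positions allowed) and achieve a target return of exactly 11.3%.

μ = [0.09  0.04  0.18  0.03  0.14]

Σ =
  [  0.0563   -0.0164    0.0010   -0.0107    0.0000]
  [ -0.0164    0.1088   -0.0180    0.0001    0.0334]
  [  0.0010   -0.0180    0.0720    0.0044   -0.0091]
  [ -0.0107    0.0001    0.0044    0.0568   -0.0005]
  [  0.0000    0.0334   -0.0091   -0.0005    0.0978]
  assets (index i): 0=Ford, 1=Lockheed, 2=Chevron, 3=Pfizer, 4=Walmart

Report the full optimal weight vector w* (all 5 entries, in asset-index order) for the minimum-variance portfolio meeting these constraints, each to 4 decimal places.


u=Σ⁻¹μ = [1.8695  0.6582  2.7829  0.6765  1.4691]
v=Σ⁻¹𝟙 = [25.4248  13.5124  16.5384  21.1541  7.2573]
a=μᵀu=0.921479  b=𝟙ᵀu=7.456270  c=𝟙ᵀv=83.886891  D=ac−b²=21.704019
λ₁=(c·0.113−b)/D = (83.886891·0.113−7.456270)/21.704019 = 0.093206
λ₂=(a−b·0.113)/D = (0.921479−7.456270·0.113)/21.704019 = 0.003636
w* = 0.093206·u + 0.003636·v:
  w_0 = 0.093206·1.8695 + 0.003636·25.4248 = 0.2667  (Ford)
  w_1 = 0.093206·0.6582 + 0.003636·13.5124 = 0.1105  (Lockheed)
  w_2 = 0.093206·2.7829 + 0.003636·16.5384 = 0.3195  (Chevron)
  w_3 = 0.093206·0.6765 + 0.003636·21.1541 = 0.1400  (Pfizer)
  w_4 = 0.093206·1.4691 + 0.003636·7.2573 = 0.1633  (Walmart)
Σw_i=1.0000  μᵀw=0.1130
σ²=wᵀΣw=λ₁·μ_p+λ₂ = 0.093206·0.113 + 0.003636 = 0.014168 ≈ 0.0142

0.2667  0.1105  0.3195  0.1400  0.1633


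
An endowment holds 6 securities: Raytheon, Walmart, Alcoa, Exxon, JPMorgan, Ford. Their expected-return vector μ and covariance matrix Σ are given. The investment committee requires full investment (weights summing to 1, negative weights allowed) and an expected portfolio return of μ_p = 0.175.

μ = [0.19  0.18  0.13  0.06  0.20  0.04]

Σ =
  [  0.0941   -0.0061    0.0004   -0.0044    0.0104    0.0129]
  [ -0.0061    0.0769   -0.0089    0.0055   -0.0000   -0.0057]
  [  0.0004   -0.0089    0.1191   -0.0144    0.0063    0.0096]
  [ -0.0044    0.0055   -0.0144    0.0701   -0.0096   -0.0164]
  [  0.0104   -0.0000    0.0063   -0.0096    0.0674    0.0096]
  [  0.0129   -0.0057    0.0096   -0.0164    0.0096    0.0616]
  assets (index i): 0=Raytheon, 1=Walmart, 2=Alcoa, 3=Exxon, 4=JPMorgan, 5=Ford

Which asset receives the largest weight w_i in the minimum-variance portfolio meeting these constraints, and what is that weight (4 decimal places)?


g=Σ⁻¹μ = [1.9124  2.5550  1.2896  1.4725  2.7256  0.2516]
h=Σ⁻¹𝟙 = [8.6359  14.6190  9.9422  21.7002  13.1072  17.9632]
a=μᵀg=1.634443  b=𝟙ᵀg=10.206722  c=𝟙ᵀh=85.967835  D=ac−b²=36.332367
λ₁=(c·0.175−b)/D = (85.967835·0.175−10.206722)/36.332367 = 0.133150
λ₂=(a−b·0.175)/D = (1.634443−10.206722·0.175)/36.332367 = -0.004176
w* = 0.133150·g + -0.004176·h:
  w_0 = 0.133150·1.9124 + -0.004176·8.6359 = 0.2186  (Raytheon)
  w_1 = 0.133150·2.5550 + -0.004176·14.6190 = 0.2791  (Walmart)
  w_2 = 0.133150·1.2896 + -0.004176·9.9422 = 0.1302  (Alcoa)
  w_3 = 0.133150·1.4725 + -0.004176·21.7002 = 0.1054  (Exxon)
  w_4 = 0.133150·2.7256 + -0.004176·13.1072 = 0.3082  (JPMorgan)
  w_5 = 0.133150·0.2516 + -0.004176·17.9632 = -0.0415  (Ford)
Σw_i=1.0000  μᵀw=0.1750
σ²=wᵀΣw=λ₁·μ_p+λ₂ = 0.133150·0.175 + -0.004176 = 0.019125 ≈ 0.0191

JPMorgan (0.3082)


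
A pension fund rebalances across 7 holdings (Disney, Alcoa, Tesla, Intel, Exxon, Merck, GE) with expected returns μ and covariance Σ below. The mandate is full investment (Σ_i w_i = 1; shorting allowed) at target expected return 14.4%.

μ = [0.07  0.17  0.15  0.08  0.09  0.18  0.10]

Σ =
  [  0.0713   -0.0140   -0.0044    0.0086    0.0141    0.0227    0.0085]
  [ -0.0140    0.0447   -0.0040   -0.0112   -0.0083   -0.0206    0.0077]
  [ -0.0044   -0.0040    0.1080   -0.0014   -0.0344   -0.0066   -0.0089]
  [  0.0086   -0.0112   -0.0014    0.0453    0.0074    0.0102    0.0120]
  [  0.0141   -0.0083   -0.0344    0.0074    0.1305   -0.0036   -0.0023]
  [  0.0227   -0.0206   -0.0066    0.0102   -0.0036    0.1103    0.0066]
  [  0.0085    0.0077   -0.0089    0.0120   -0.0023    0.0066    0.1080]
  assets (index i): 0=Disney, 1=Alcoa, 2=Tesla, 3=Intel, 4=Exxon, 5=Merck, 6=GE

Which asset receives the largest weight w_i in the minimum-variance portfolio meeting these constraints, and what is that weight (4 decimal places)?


Alcoa (0.3998)

x=Σ⁻¹μ = [0.9334  6.3374  2.3635  2.3359  1.5575  2.5870  0.2109]
y=Σ⁻¹𝟙 = [13.3273  41.9411  16.6685  24.5926  12.3092  13.0825  3.3239]
a=μᵀx=2.311018  b=𝟙ᵀx=16.325632  c=𝟙ᵀy=125.244969  D=ac−b²=22.917134
λ₁=(c·0.144−b)/D = (125.244969·0.144−16.325632)/22.917134 = 0.074601
λ₂=(a−b·0.144)/D = (2.311018−16.325632·0.144)/22.917134 = -0.001740
w* = 0.074601·x + -0.001740·y:
  w_0 = 0.074601·0.9334 + -0.001740·13.3273 = 0.0464  (Disney)
  w_1 = 0.074601·6.3374 + -0.001740·41.9411 = 0.3998  (Alcoa)
  w_2 = 0.074601·2.3635 + -0.001740·16.6685 = 0.1473  (Tesla)
  w_3 = 0.074601·2.3359 + -0.001740·24.5926 = 0.1315  (Intel)
  w_4 = 0.074601·1.5575 + -0.001740·12.3092 = 0.0948  (Exxon)
  w_5 = 0.074601·2.5870 + -0.001740·13.0825 = 0.1702  (Merck)
  w_6 = 0.074601·0.2109 + -0.001740·3.3239 = 0.0100  (GE)
Σw_i=1.0000  μᵀw=0.1440
σ²=wᵀΣw=λ₁·μ_p+λ₂ = 0.074601·0.144 + -0.001740 = 0.009003 ≈ 0.0090


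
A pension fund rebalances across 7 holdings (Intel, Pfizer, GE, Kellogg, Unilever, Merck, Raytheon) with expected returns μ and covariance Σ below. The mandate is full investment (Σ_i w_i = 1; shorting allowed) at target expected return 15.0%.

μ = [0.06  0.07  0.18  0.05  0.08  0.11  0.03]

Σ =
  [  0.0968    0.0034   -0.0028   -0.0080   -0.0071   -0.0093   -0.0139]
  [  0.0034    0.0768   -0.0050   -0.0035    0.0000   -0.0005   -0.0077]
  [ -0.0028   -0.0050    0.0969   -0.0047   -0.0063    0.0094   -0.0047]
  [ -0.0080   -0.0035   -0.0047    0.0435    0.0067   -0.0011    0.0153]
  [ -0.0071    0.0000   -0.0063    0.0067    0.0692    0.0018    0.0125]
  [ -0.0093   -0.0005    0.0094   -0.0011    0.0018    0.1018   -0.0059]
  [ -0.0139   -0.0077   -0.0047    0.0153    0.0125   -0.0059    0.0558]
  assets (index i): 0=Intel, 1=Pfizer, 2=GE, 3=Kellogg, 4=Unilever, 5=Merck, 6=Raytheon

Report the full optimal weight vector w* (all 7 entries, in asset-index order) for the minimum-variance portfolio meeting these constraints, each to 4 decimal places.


0.0416  0.1019  0.5837  0.0466  0.2397  0.1776  -0.1910

g=Σ⁻¹μ = [1.0163  1.1233  2.0141  1.2736  1.1838  1.0211  0.6090]
h=Σ⁻¹𝟙 = [16.4233  15.9965  13.1825  20.7995  11.7444  11.2560  18.1862]
a=μᵀg=0.791130  b=𝟙ᵀg=8.241266  c=𝟙ᵀh=107.588263  D=ac−b²=17.197832
λ₁=(c·0.150−b)/D = (107.588263·0.150−8.241266)/17.197832 = 0.459184
λ₂=(a−b·0.150)/D = (0.791130−8.241266·0.150)/17.197832 = -0.025879
w* = 0.459184·g + -0.025879·h:
  w_0 = 0.459184·1.0163 + -0.025879·16.4233 = 0.0416  (Intel)
  w_1 = 0.459184·1.1233 + -0.025879·15.9965 = 0.1019  (Pfizer)
  w_2 = 0.459184·2.0141 + -0.025879·13.1825 = 0.5837  (GE)
  w_3 = 0.459184·1.2736 + -0.025879·20.7995 = 0.0466  (Kellogg)
  w_4 = 0.459184·1.1838 + -0.025879·11.7444 = 0.2397  (Unilever)
  w_5 = 0.459184·1.0211 + -0.025879·11.2560 = 0.1776  (Merck)
  w_6 = 0.459184·0.6090 + -0.025879·18.1862 = -0.1910  (Raytheon)
Σw_i=1.0000  μᵀw=0.1500
σ²=wᵀΣw=λ₁·μ_p+λ₂ = 0.459184·0.150 + -0.025879 = 0.042999 ≈ 0.0430


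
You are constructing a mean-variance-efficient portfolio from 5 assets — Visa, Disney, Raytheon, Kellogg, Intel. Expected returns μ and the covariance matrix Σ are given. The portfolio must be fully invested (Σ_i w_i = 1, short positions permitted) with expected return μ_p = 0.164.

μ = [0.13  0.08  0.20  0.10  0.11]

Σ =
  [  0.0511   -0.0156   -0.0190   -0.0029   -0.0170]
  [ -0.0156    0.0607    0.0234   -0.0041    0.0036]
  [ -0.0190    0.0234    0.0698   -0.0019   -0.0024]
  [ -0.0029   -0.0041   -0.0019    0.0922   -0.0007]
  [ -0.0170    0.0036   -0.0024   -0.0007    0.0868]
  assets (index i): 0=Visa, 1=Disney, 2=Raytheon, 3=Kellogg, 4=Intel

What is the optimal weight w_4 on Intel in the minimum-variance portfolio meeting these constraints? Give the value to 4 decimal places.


p=Σ⁻¹μ = [5.2444  1.0546  4.0590  1.3981  2.3742]
q=Σ⁻¹𝟙 = [39.8696  18.8229  19.8968  13.4929  19.2076]
a=μᵀp=1.978921  b=𝟙ᵀp=14.130377  c=𝟙ᵀq=111.289875  D=ac−b²=20.566296
λ₁=(c·0.164−b)/D = (111.289875·0.164−14.130377)/20.566296 = 0.200384
λ₂=(a−b·0.164)/D = (1.978921−14.130377·0.164)/20.566296 = -0.016457
w* = 0.200384·p + -0.016457·q:
  w_0 = 0.200384·5.2444 + -0.016457·39.8696 = 0.3948  (Visa)
  w_1 = 0.200384·1.0546 + -0.016457·18.8229 = -0.0984  (Disney)
  w_2 = 0.200384·4.0590 + -0.016457·19.8968 = 0.4859  (Raytheon)
  w_3 = 0.200384·1.3981 + -0.016457·13.4929 = 0.0581  (Kellogg)
  w_4 = 0.200384·2.3742 + -0.016457·19.2076 = 0.1596  (Intel)
Σw_i=1.0000  μᵀw=0.1640
σ²=wᵀΣw=λ₁·μ_p+λ₂ = 0.200384·0.164 + -0.016457 = 0.016406 ≈ 0.0164

0.1596


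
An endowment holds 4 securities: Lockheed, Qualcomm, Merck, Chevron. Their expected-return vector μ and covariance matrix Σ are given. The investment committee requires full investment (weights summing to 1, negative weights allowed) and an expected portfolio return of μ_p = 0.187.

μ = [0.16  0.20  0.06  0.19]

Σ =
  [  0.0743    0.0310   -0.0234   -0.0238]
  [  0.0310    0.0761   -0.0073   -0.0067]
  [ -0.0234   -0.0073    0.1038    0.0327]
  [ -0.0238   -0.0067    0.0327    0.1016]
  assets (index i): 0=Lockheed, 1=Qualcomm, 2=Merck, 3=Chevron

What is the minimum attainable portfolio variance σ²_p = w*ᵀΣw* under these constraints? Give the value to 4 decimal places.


0.0292

u=Σ⁻¹μ = [2.2409  1.9696  0.4744  2.3722]
v=Σ⁻¹𝟙 = [16.8446  8.2550  10.5681  10.9314]
a=μᵀu=1.231661  b=𝟙ᵀu=7.057198  c=𝟙ᵀv=46.599157  D=ac−b²=7.590319
λ₁=(c·0.187−b)/D = (46.599157·0.187−7.057198)/7.590319 = 0.218284
λ₂=(a−b·0.187)/D = (1.231661−7.057198·0.187)/7.590319 = -0.011598
w* = 0.218284·u + -0.011598·v:
  w_0 = 0.218284·2.2409 + -0.011598·16.8446 = 0.2938  (Lockheed)
  w_1 = 0.218284·1.9696 + -0.011598·8.2550 = 0.3342  (Qualcomm)
  w_2 = 0.218284·0.4744 + -0.011598·10.5681 = -0.0190  (Merck)
  w_3 = 0.218284·2.3722 + -0.011598·10.9314 = 0.3910  (Chevron)
Σw_i=1.0000  μᵀw=0.1870
σ²=wᵀΣw=λ₁·μ_p+λ₂ = 0.218284·0.187 + -0.011598 = 0.029221 ≈ 0.0292


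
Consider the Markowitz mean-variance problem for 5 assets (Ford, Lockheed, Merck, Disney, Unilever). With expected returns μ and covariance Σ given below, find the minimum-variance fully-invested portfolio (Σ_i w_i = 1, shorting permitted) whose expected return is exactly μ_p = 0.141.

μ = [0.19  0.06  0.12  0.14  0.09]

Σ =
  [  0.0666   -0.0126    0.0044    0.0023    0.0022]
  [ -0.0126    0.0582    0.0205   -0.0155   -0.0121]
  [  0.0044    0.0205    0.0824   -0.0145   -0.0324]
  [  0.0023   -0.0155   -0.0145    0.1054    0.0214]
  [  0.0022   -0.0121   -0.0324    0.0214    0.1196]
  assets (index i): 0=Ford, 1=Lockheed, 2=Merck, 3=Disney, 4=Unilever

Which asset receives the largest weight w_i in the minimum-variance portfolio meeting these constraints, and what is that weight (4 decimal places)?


Ford (0.4063)

x=Σ⁻¹μ = [2.9988  1.7600  1.5262  1.5254  1.0159]
y=Σ⁻¹𝟙 = [17.6185  22.1906  12.2609  11.7169  11.5072]
a=μᵀx=1.163493  b=𝟙ᵀx=8.826262  c=𝟙ᵀy=75.294026  D=ac−b²=9.701162
λ₁=(c·0.141−b)/D = (75.294026·0.141−8.826262)/9.701162 = 0.184534
λ₂=(a−b·0.141)/D = (1.163493−8.826262·0.141)/9.701162 = -0.008351
w* = 0.184534·x + -0.008351·y:
  w_0 = 0.184534·2.9988 + -0.008351·17.6185 = 0.4063  (Ford)
  w_1 = 0.184534·1.7600 + -0.008351·22.1906 = 0.1395  (Lockheed)
  w_2 = 0.184534·1.5262 + -0.008351·12.2609 = 0.1793  (Merck)
  w_3 = 0.184534·1.5254 + -0.008351·11.7169 = 0.1836  (Disney)
  w_4 = 0.184534·1.0159 + -0.008351·11.5072 = 0.0914  (Unilever)
Σw_i=1.0000  μᵀw=0.1410
σ²=wᵀΣw=λ₁·μ_p+λ₂ = 0.184534·0.141 + -0.008351 = 0.017669 ≈ 0.0177


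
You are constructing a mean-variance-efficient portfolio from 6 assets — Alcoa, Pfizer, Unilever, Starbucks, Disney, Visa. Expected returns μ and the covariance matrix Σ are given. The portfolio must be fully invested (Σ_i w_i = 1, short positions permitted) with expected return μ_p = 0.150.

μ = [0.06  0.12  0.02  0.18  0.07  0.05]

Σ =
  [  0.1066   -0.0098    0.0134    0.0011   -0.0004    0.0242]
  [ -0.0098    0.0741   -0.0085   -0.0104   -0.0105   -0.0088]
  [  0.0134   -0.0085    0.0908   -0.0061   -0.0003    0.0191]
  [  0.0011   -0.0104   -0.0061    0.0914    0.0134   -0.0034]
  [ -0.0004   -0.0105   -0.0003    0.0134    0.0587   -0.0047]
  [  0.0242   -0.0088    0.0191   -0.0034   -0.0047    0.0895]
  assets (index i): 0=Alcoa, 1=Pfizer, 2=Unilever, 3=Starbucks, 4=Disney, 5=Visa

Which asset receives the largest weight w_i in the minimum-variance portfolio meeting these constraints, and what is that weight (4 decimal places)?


x=Σ⁻¹μ = [0.5521  2.2778  0.3495  2.0979  1.1827  0.7006]
y=Σ⁻¹𝟙 = [7.6033  21.2792  10.5337  11.5542  19.1433  10.4058]
a=μᵀx=0.808882  b=𝟙ᵀx=7.160459  c=𝟙ᵀy=80.519589  D=ac−b²=13.858641
λ₁=(c·0.150−b)/D = (80.519589·0.150−7.160459)/13.858641 = 0.354831
λ₂=(a−b·0.150)/D = (0.808882−7.160459·0.150)/13.858641 = -0.019135
w* = 0.354831·x + -0.019135·y:
  w_0 = 0.354831·0.5521 + -0.019135·7.6033 = 0.0504  (Alcoa)
  w_1 = 0.354831·2.2778 + -0.019135·21.2792 = 0.4010  (Pfizer)
  w_2 = 0.354831·0.3495 + -0.019135·10.5337 = -0.0776  (Unilever)
  w_3 = 0.354831·2.0979 + -0.019135·11.5542 = 0.5233  (Starbucks)
  w_4 = 0.354831·1.1827 + -0.019135·19.1433 = 0.0533  (Disney)
  w_5 = 0.354831·0.7006 + -0.019135·10.4058 = 0.0495  (Visa)
Σw_i=1.0000  μᵀw=0.1500
σ²=wᵀΣw=λ₁·μ_p+λ₂ = 0.354831·0.150 + -0.019135 = 0.034090 ≈ 0.0341

Starbucks (0.5233)


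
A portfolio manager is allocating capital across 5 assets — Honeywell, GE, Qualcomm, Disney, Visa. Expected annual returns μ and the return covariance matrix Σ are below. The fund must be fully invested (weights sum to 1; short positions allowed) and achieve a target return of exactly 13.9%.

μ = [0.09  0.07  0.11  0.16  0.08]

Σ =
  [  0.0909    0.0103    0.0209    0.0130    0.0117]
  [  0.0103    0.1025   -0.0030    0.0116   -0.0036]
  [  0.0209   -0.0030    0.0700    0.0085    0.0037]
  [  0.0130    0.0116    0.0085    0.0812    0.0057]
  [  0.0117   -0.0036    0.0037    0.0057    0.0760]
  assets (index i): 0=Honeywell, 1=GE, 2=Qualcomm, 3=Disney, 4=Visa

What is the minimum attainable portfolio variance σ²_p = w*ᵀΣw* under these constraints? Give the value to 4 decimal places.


x=Σ⁻¹μ = [0.2941  0.5326  1.2606  1.6559  0.8470]
y=Σ⁻¹𝟙 = [4.5988  9.1151  11.6854  8.2327  11.6953]
a=μᵀx=0.535117  b=𝟙ᵀx=4.590194  c=𝟙ᵀy=45.327271  D=ac−b²=3.185498
λ₁=(c·0.139−b)/D = (45.327271·0.139−4.590194)/3.185498 = 0.536901
λ₂=(a−b·0.139)/D = (0.535117−4.590194·0.139)/3.185498 = -0.032309
w* = 0.536901·x + -0.032309·y:
  w_0 = 0.536901·0.2941 + -0.032309·4.5988 = 0.0093  (Honeywell)
  w_1 = 0.536901·0.5326 + -0.032309·9.1151 = -0.0085  (GE)
  w_2 = 0.536901·1.2606 + -0.032309·11.6854 = 0.2993  (Qualcomm)
  w_3 = 0.536901·1.6559 + -0.032309·8.2327 = 0.6230  (Disney)
  w_4 = 0.536901·0.8470 + -0.032309·11.6953 = 0.0769  (Visa)
Σw_i=1.0000  μᵀw=0.1390
σ²=wᵀΣw=λ₁·μ_p+λ₂ = 0.536901·0.139 + -0.032309 = 0.042320 ≈ 0.0423

0.0423


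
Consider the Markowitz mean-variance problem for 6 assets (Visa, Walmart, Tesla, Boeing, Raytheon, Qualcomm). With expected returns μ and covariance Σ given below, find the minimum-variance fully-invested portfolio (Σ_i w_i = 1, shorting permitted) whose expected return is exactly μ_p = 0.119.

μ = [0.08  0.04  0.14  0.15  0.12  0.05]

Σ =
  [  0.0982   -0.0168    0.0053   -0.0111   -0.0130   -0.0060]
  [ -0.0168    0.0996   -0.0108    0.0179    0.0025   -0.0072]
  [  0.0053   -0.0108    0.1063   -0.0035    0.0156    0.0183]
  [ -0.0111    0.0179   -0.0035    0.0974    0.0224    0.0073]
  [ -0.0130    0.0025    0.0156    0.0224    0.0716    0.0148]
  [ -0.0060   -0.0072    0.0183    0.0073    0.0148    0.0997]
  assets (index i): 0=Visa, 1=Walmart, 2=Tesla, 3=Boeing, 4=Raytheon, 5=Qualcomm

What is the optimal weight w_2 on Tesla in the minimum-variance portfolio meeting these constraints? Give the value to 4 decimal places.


0.2299

p=Σ⁻¹μ = [1.1448  0.4569  1.1590  1.3506  1.1684  0.1183]
q=Σ⁻¹𝟙 = [14.6269  12.3947  7.1351  6.8062  10.7695  8.3988]
a=μᵀp=0.620837  b=𝟙ᵀp=5.398048  c=𝟙ᵀq=60.131025  D=ac−b²=8.192651
λ₁=(c·0.119−b)/D = (60.131025·0.119−5.398048)/8.192651 = 0.214527
λ₂=(a−b·0.119)/D = (0.620837−5.398048·0.119)/8.192651 = -0.002628
w* = 0.214527·p + -0.002628·q:
  w_0 = 0.214527·1.1448 + -0.002628·14.6269 = 0.2072  (Visa)
  w_1 = 0.214527·0.4569 + -0.002628·12.3947 = 0.0654  (Walmart)
  w_2 = 0.214527·1.1590 + -0.002628·7.1351 = 0.2299  (Tesla)
  w_3 = 0.214527·1.3506 + -0.002628·6.8062 = 0.2719  (Boeing)
  w_4 = 0.214527·1.1684 + -0.002628·10.7695 = 0.2223  (Raytheon)
  w_5 = 0.214527·0.1183 + -0.002628·8.3988 = 0.0033  (Qualcomm)
Σw_i=1.0000  μᵀw=0.1190
σ²=wᵀΣw=λ₁·μ_p+λ₂ = 0.214527·0.119 + -0.002628 = 0.022901 ≈ 0.0229


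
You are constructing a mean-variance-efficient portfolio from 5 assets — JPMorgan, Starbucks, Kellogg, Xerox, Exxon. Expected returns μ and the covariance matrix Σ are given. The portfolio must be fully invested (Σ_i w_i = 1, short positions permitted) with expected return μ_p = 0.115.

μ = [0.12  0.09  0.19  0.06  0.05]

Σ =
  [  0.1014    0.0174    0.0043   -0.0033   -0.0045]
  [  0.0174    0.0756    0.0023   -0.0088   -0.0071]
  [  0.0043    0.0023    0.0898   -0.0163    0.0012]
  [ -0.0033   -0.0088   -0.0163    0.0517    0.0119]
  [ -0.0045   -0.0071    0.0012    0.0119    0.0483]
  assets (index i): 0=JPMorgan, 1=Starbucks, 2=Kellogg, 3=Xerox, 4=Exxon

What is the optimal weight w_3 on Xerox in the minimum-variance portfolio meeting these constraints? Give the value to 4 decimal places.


g=Σ⁻¹μ = [0.9751  1.1973  2.3931  2.0090  0.7476]
h=Σ⁻¹𝟙 = [8.1725  15.2393  14.2705  22.8799  17.7139]
a=μᵀg=0.837380  b=𝟙ᵀg=7.322117  c=𝟙ᵀh=78.276003  D=ac−b²=11.933394
λ₁=(c·0.115−b)/D = (78.276003·0.115−7.322117)/11.933394 = 0.140750
λ₂=(a−b·0.115)/D = (0.837380−7.322117·0.115)/11.933394 = -0.000391
w* = 0.140750·g + -0.000391·h:
  w_0 = 0.140750·0.9751 + -0.000391·8.1725 = 0.1340  (JPMorgan)
  w_1 = 0.140750·1.1973 + -0.000391·15.2393 = 0.1626  (Starbucks)
  w_2 = 0.140750·2.3931 + -0.000391·14.2705 = 0.3313  (Kellogg)
  w_3 = 0.140750·2.0090 + -0.000391·22.8799 = 0.2738  (Xerox)
  w_4 = 0.140750·0.7476 + -0.000391·17.7139 = 0.0983  (Exxon)
Σw_i=1.0000  μᵀw=0.1150
σ²=wᵀΣw=λ₁·μ_p+λ₂ = 0.140750·0.115 + -0.000391 = 0.015795 ≈ 0.0158

0.2738


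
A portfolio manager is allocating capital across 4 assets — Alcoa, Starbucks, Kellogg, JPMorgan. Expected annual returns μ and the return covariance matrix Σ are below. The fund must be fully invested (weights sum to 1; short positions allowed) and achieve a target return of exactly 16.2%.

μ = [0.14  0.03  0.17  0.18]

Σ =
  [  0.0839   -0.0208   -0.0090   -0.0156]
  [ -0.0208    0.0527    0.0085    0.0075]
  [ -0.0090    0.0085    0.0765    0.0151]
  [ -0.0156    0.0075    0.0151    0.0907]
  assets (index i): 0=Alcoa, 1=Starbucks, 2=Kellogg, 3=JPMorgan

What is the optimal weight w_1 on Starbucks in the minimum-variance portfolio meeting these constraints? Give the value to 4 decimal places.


0.0065

p=Σ⁻¹μ = [2.4903  0.9425  2.0158  1.9993]
q=Σ⁻¹𝟙 = [21.0425  24.0018  10.7345  10.8727]
a=μᵀp=1.079491  b=𝟙ᵀp=7.447956  c=𝟙ᵀq=66.651490  D=ac−b²=16.477609
λ₁=(c·0.162−b)/D = (66.651490·0.162−7.447956)/16.477609 = 0.203281
λ₂=(a−b·0.162)/D = (1.079491−7.447956·0.162)/16.477609 = -0.007712
w* = 0.203281·p + -0.007712·q:
  w_0 = 0.203281·2.4903 + -0.007712·21.0425 = 0.3439  (Alcoa)
  w_1 = 0.203281·0.9425 + -0.007712·24.0018 = 0.0065  (Starbucks)
  w_2 = 0.203281·2.0158 + -0.007712·10.7345 = 0.3270  (Kellogg)
  w_3 = 0.203281·1.9993 + -0.007712·10.8727 = 0.3226  (JPMorgan)
Σw_i=1.0000  μᵀw=0.1620
σ²=wᵀΣw=λ₁·μ_p+λ₂ = 0.203281·0.162 + -0.007712 = 0.025219 ≈ 0.0252


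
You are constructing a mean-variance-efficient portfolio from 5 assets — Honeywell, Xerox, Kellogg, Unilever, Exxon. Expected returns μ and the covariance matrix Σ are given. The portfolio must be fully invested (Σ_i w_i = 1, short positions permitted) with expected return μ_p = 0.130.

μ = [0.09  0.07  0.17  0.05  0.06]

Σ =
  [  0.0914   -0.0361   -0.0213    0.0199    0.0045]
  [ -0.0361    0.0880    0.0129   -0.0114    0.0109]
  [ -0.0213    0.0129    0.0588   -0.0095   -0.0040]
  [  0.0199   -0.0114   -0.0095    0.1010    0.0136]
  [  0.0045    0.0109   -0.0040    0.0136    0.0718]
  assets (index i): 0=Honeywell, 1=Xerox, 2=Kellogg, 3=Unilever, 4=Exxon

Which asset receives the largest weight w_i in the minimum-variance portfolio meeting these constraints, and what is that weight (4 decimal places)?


p=Σ⁻¹μ = [2.1230  1.1276  3.5292  0.4494  0.6429]
q=Σ⁻¹𝟙 = [20.3381  16.2447  22.8615  8.5526  9.8404]
a=μᵀp=0.931004  b=𝟙ᵀp=7.872073  c=𝟙ᵀq=77.837362  D=ac−b²=10.497336
λ₁=(c·0.130−b)/D = (77.837362·0.130−7.872073)/10.497336 = 0.214034
λ₂=(a−b·0.130)/D = (0.931004−7.872073·0.130)/10.497336 = -0.008799
w* = 0.214034·p + -0.008799·q:
  w_0 = 0.214034·2.1230 + -0.008799·20.3381 = 0.2754  (Honeywell)
  w_1 = 0.214034·1.1276 + -0.008799·16.2447 = 0.0984  (Xerox)
  w_2 = 0.214034·3.5292 + -0.008799·22.8615 = 0.5542  (Kellogg)
  w_3 = 0.214034·0.4494 + -0.008799·8.5526 = 0.0209  (Unilever)
  w_4 = 0.214034·0.6429 + -0.008799·9.8404 = 0.0510  (Exxon)
Σw_i=1.0000  μᵀw=0.1300
σ²=wᵀΣw=λ₁·μ_p+λ₂ = 0.214034·0.130 + -0.008799 = 0.019025 ≈ 0.0190

Kellogg (0.5542)


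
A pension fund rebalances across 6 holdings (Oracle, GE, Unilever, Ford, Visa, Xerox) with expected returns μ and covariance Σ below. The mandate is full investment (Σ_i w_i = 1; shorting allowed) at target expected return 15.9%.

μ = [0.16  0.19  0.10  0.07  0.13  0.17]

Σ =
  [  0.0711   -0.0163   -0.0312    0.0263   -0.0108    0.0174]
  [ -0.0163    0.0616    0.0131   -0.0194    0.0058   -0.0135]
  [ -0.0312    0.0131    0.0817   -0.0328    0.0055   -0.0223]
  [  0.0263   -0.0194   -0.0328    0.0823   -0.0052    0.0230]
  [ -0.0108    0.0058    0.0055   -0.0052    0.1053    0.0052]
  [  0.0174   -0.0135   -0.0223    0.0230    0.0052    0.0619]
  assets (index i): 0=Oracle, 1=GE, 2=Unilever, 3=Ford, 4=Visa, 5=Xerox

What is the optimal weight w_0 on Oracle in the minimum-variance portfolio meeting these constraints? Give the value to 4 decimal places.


x=Σ⁻¹μ = [3.5726  4.3371  3.1838  1.1412  1.0882  3.3196]
y=Σ⁻¹𝟙 = [22.5996  24.8621  28.2814  17.5562  8.9392  18.1390]
a=μᵀx=2.499729  b=𝟙ᵀx=16.642529  c=𝟙ᵀy=120.377432  D=ac−b²=23.937187
λ₁=(c·0.159−b)/D = (120.377432·0.159−16.642529)/23.937187 = 0.104335
λ₂=(a−b·0.159)/D = (2.499729−16.642529·0.159)/23.937187 = -0.006117
w* = 0.104335·x + -0.006117·y:
  w_0 = 0.104335·3.5726 + -0.006117·22.5996 = 0.2345  (Oracle)
  w_1 = 0.104335·4.3371 + -0.006117·24.8621 = 0.3004  (GE)
  w_2 = 0.104335·3.1838 + -0.006117·28.2814 = 0.1592  (Unilever)
  w_3 = 0.104335·1.1412 + -0.006117·17.5562 = 0.0117  (Ford)
  w_4 = 0.104335·1.0882 + -0.006117·8.9392 = 0.0589  (Visa)
  w_5 = 0.104335·3.3196 + -0.006117·18.1390 = 0.2354  (Xerox)
Σw_i=1.0000  μᵀw=0.1590
σ²=wᵀΣw=λ₁·μ_p+λ₂ = 0.104335·0.159 + -0.006117 = 0.010472 ≈ 0.0105

0.2345


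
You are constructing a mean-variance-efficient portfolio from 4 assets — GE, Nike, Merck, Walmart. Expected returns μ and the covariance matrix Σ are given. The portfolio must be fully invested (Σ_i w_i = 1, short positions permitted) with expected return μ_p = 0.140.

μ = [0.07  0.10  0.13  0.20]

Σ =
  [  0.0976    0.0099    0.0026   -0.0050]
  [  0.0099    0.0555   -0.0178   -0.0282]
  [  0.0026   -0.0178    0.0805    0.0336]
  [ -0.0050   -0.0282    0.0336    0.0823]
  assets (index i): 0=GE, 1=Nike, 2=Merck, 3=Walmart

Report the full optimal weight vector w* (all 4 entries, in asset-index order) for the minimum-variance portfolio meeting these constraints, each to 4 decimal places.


p=Σ⁻¹μ = [0.4805  3.7338  1.0421  3.3133]
q=Σ⁻¹𝟙 = [7.9000  29.4003  11.0794  18.1813]
a=μᵀp=1.205137  b=𝟙ᵀp=8.569609  c=𝟙ᵀq=66.560972  D=ac−b²=6.776862
λ₁=(c·0.140−b)/D = (66.560972·0.140−8.569609)/6.776862 = 0.110512
λ₂=(a−b·0.140)/D = (1.205137−8.569609·0.140)/6.776862 = 0.000796
w* = 0.110512·p + 0.000796·q:
  w_0 = 0.110512·0.4805 + 0.000796·7.9000 = 0.0594  (GE)
  w_1 = 0.110512·3.7338 + 0.000796·29.4003 = 0.4360  (Nike)
  w_2 = 0.110512·1.0421 + 0.000796·11.0794 = 0.1240  (Merck)
  w_3 = 0.110512·3.3133 + 0.000796·18.1813 = 0.3806  (Walmart)
Σw_i=1.0000  μᵀw=0.1400
σ²=wᵀΣw=λ₁·μ_p+λ₂ = 0.110512·0.140 + 0.000796 = 0.016267 ≈ 0.0163

0.0594  0.4360  0.1240  0.3806


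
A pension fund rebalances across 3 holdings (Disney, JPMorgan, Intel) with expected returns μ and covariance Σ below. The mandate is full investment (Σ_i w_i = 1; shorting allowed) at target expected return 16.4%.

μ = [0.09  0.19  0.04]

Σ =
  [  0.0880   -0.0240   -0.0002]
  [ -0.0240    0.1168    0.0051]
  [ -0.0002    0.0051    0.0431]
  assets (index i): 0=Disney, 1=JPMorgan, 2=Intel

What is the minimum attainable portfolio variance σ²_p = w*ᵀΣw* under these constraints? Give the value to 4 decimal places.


0.0565

g=Σ⁻¹μ = [1.5462  1.9135  0.7088]
h=Σ⁻¹𝟙 = [14.2871  10.5358  22.0215]
a=μᵀg=0.531071  b=𝟙ᵀg=4.168496  c=𝟙ᵀh=46.844334  D=ac−b²=7.501283
λ₁=(c·0.164−b)/D = (46.844334·0.164−4.168496)/7.501283 = 0.468450
λ₂=(a−b·0.164)/D = (0.531071−4.168496·0.164)/7.501283 = -0.020338
w* = 0.468450·g + -0.020338·h:
  w_0 = 0.468450·1.5462 + -0.020338·14.2871 = 0.4337  (Disney)
  w_1 = 0.468450·1.9135 + -0.020338·10.5358 = 0.6821  (JPMorgan)
  w_2 = 0.468450·0.7088 + -0.020338·22.0215 = -0.1158  (Intel)
Σw_i=1.0000  μᵀw=0.1640
σ²=wᵀΣw=λ₁·μ_p+λ₂ = 0.468450·0.164 + -0.020338 = 0.056488 ≈ 0.0565


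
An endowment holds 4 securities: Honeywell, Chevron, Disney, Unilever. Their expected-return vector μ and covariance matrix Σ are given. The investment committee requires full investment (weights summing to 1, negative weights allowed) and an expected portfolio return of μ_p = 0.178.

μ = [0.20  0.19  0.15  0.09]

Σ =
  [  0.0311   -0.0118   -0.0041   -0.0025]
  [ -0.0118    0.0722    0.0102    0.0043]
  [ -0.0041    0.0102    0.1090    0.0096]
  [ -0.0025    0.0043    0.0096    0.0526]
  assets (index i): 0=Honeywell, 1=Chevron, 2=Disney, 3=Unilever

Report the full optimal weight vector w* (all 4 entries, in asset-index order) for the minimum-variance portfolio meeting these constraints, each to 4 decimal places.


g=Σ⁻¹μ = [8.1174  3.6953  1.1969  1.5763]
h=Σ⁻¹𝟙 = [41.6172  18.5260  7.4100  18.1225]
a=μᵀg=2.646988  b=𝟙ᵀg=14.585889  c=𝟙ᵀh=85.675634  D=ac−b²=14.034208
λ₁=(c·0.178−b)/D = (85.675634·0.178−14.585889)/14.034208 = 0.047340
λ₂=(a−b·0.178)/D = (2.646988−14.585889·0.178)/14.034208 = 0.003613
w* = 0.047340·g + 0.003613·h:
  w_0 = 0.047340·8.1174 + 0.003613·41.6172 = 0.5346  (Honeywell)
  w_1 = 0.047340·3.6953 + 0.003613·18.5260 = 0.2419  (Chevron)
  w_2 = 0.047340·1.1969 + 0.003613·7.4100 = 0.0834  (Disney)
  w_3 = 0.047340·1.5763 + 0.003613·18.1225 = 0.1401  (Unilever)
Σw_i=1.0000  μᵀw=0.1780
σ²=wᵀΣw=λ₁·μ_p+λ₂ = 0.047340·0.178 + 0.003613 = 0.012039 ≈ 0.0120

0.5346  0.2419  0.0834  0.1401
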